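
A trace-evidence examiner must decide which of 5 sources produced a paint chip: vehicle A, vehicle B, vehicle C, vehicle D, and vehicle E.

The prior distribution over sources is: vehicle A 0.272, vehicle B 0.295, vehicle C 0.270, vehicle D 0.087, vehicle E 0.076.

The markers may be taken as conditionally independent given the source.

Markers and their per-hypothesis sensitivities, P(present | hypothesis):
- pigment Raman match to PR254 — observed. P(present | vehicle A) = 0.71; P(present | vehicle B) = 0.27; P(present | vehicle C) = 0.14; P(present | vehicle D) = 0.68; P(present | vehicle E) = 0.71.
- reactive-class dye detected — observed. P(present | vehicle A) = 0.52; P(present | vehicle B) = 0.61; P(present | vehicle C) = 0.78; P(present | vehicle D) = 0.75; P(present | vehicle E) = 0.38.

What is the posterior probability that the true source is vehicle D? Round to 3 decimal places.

0.182

By Bayes' rule with conditional independence, the unnormalized weight for each hypothesis is prior × ∏ likelihoods:
  vehicle A: 0.272 × 0.71 × 0.52 = 0.10042
  vehicle B: 0.295 × 0.27 × 0.61 = 0.048586
  vehicle C: 0.270 × 0.14 × 0.78 = 0.029484
  vehicle D: 0.087 × 0.68 × 0.75 = 0.04437
  vehicle E: 0.076 × 0.71 × 0.38 = 0.020505
Marginal likelihood of the evidence = 0.24337.
P(vehicle D | evidence) = 0.04437 / 0.24337 ≈ 0.182.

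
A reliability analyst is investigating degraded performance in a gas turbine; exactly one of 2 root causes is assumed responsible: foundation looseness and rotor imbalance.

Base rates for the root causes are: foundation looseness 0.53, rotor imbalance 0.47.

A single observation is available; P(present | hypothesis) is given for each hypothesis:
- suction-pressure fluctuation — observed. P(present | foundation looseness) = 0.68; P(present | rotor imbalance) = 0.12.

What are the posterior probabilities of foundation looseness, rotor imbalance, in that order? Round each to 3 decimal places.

By Bayes' rule, the unnormalized weight for each hypothesis is prior × likelihood:
  foundation looseness: 0.53 × 0.68 = 0.3604
  rotor imbalance: 0.47 × 0.12 = 0.0564
The unnormalized weights sum to 0.4168.
P(foundation looseness | evidence) = 0.3604 / 0.4168 ≈ 0.865
P(rotor imbalance | evidence) = 0.0564 / 0.4168 ≈ 0.135

0.865, 0.135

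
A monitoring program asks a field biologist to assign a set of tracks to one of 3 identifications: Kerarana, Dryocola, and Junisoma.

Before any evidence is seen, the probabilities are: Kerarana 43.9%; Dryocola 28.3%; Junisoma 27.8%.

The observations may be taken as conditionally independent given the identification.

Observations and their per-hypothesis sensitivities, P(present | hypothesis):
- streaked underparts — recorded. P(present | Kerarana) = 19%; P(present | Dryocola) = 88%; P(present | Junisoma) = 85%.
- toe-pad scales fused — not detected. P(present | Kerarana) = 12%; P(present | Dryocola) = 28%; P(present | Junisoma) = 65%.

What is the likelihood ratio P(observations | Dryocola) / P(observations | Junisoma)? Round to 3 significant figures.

Joint likelihood of the evidence pattern under each hypothesis (using 1 − P(present | H) for each absent observation):
  Dryocola: 0.88 × (1 − 0.28) = 0.6336
  Junisoma: 0.85 × (1 − 0.65) = 0.2975
Bayes factor = 0.6336 / 0.2975 ≈ 2.13

2.13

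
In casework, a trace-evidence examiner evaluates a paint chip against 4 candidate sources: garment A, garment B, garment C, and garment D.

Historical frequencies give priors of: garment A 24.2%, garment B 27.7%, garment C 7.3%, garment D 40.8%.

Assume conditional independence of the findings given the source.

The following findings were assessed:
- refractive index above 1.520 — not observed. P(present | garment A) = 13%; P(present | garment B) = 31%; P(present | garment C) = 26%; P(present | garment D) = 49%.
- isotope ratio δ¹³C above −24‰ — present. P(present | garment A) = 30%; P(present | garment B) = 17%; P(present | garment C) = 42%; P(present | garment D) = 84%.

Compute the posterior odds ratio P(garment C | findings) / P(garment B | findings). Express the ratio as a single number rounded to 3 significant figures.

0.698

Unnormalized posterior weight (prior times the finding likelihoods) for each of the two hypotheses (using 1 − P(present | H) for each absent finding):
  garment C: 0.073 × (1 − 0.26) × 0.42 = 0.022688
  garment B: 0.277 × (1 − 0.31) × 0.17 = 0.032492
Posterior odds = 0.022688 / 0.032492 ≈ 0.698.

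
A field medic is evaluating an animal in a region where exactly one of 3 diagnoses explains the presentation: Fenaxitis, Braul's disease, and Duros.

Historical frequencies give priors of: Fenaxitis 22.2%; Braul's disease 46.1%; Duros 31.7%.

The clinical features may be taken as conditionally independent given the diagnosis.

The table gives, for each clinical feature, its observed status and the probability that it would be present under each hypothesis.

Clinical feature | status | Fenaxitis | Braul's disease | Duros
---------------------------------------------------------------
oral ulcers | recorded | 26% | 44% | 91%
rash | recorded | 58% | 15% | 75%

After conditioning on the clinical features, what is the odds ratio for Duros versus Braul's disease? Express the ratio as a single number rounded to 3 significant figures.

Unnormalized posterior weight (prior times the clinical feature likelihoods) for each of the two hypotheses:
  Duros: 0.317 × 0.91 × 0.75 = 0.21635
  Braul's disease: 0.461 × 0.44 × 0.15 = 0.030426
Posterior odds = 0.21635 / 0.030426 ≈ 7.11.

7.11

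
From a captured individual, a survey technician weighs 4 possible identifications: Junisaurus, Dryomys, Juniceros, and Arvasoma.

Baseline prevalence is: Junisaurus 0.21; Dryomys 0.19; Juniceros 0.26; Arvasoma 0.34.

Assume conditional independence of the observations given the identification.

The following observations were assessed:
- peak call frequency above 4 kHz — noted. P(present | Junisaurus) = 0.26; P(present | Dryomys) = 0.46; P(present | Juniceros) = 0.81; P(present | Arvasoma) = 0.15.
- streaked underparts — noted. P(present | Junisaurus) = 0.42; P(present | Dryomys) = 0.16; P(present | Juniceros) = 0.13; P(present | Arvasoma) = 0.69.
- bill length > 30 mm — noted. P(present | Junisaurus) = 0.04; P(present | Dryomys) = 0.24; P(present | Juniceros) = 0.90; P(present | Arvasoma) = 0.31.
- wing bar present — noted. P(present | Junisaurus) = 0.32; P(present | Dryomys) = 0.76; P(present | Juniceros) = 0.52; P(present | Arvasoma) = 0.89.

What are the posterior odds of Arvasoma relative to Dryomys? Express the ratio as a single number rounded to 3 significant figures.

3.81

Unnormalized posterior weight (prior times the observation likelihoods) for each of the two hypotheses:
  Arvasoma: 0.34 × 0.15 × 0.69 × 0.31 × 0.89 = 0.0097089
  Dryomys: 0.19 × 0.46 × 0.16 × 0.24 × 0.76 = 0.0025507
Odds(Arvasoma : Dryomys) = 0.0097089 / 0.0025507 ≈ 3.81.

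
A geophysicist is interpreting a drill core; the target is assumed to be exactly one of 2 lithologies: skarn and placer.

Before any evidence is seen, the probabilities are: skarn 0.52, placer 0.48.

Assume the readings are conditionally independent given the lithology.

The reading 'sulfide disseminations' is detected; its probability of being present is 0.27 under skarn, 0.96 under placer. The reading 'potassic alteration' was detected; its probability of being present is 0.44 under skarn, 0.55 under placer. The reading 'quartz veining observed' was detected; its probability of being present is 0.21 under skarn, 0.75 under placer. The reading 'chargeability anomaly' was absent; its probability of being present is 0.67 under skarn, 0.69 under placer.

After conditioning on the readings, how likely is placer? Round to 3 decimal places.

Multiply each prior by the joint likelihood of the reading pattern (using 1 − P(present | H) for each absent reading):
  skarn: 0.52 × 0.27 × 0.44 × 0.21 × (1 − 0.67) = 0.0042811
  placer: 0.48 × 0.96 × 0.55 × 0.75 × (1 − 0.69) = 0.058925
Normalizing constant Z = 0.0042811 + 0.058925 = 0.063206.
P(placer | evidence) = 0.058925 / 0.063206 ≈ 0.932.

0.932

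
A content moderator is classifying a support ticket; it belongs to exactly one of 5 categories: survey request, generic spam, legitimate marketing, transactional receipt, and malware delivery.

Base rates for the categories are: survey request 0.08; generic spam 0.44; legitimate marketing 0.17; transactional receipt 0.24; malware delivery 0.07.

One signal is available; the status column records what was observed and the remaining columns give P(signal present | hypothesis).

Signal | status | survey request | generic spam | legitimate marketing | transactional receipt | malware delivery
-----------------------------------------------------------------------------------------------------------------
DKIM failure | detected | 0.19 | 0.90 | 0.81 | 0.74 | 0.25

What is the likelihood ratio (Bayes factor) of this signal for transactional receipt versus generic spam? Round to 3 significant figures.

Likelihood of this signal under each hypothesis:
  transactional receipt: 0.74
  generic spam: 0.9
Bayes factor = 0.74 / 0.9 ≈ 0.822

0.822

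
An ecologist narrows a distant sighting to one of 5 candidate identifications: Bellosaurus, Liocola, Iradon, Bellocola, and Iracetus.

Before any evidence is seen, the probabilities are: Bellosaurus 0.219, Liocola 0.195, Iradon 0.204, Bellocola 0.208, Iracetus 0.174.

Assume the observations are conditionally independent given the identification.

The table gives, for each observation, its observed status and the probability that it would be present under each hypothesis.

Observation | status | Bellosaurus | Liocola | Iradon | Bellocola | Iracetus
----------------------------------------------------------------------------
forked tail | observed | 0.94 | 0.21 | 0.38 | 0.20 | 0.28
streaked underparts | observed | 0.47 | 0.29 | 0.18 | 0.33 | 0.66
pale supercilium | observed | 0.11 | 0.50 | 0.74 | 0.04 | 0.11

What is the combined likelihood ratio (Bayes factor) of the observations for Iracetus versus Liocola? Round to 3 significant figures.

0.668

Take the product of per-observation likelihoods under each hypothesis, then divide.
  Iracetus: 0.28 × 0.66 × 0.11 = 0.020328
  Liocola: 0.21 × 0.29 × 0.50 = 0.03045
Bayes factor = 0.020328 / 0.03045 ≈ 0.668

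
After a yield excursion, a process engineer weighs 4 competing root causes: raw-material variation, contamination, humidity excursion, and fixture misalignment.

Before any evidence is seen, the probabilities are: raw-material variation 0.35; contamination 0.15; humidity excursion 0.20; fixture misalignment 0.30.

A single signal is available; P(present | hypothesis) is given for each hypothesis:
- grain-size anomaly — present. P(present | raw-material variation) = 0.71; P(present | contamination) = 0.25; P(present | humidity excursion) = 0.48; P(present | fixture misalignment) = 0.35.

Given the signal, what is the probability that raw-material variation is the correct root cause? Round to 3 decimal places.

Multiply each prior by the likelihood of the signal:
  raw-material variation: 0.35 × 0.71 = 0.2485
  contamination: 0.15 × 0.25 = 0.0375
  humidity excursion: 0.20 × 0.48 = 0.096
  fixture misalignment: 0.30 × 0.35 = 0.105
The unnormalized weights sum to 0.487.
P(raw-material variation | evidence) = 0.2485 / 0.487 ≈ 0.510.

0.510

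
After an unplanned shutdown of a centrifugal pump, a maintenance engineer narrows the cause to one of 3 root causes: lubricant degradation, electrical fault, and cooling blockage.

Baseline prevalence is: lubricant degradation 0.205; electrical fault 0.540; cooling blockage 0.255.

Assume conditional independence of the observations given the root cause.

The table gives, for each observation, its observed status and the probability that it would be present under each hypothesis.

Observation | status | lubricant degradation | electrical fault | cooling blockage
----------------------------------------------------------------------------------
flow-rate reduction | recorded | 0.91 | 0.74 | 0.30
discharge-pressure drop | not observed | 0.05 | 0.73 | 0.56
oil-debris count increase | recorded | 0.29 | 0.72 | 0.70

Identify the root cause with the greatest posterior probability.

By Bayes' rule with conditional independence, the unnormalized weight for each hypothesis is prior × ∏ likelihoods (using 1 − P(present | H) for each absent observation):
  lubricant degradation: 0.205 × 0.91 × (1 − 0.05) × 0.29 = 0.051395
  electrical fault: 0.540 × 0.74 × (1 − 0.73) × 0.72 = 0.077682
  cooling blockage: 0.255 × 0.30 × (1 − 0.56) × 0.70 = 0.023562
Normalizing constant Z = 0.051395 + 0.077682 + 0.023562 = 0.15264.
P(lubricant degradation | evidence) ≈ 0.051395 / 0.15264 ≈ 0.337
P(electrical fault | evidence) ≈ 0.077682 / 0.15264 ≈ 0.509
P(cooling blockage | evidence) ≈ 0.023562 / 0.15264 ≈ 0.154
The largest is 0.509, so electrical fault is most probable.

electrical fault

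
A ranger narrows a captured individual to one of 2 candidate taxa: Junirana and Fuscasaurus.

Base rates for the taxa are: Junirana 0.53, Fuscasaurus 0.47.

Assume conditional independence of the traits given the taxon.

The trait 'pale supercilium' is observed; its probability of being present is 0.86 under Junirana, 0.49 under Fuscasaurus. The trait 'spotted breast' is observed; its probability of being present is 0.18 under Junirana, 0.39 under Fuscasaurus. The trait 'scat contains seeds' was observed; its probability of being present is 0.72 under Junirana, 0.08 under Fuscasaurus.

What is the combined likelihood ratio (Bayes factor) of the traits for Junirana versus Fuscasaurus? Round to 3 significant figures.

7.29

Take the product of per-trait likelihoods under each hypothesis, then divide.
  Junirana: 0.86 × 0.18 × 0.72 = 0.11146
  Fuscasaurus: 0.49 × 0.39 × 0.08 = 0.015288
Bayes factor = 0.11146 / 0.015288 ≈ 7.29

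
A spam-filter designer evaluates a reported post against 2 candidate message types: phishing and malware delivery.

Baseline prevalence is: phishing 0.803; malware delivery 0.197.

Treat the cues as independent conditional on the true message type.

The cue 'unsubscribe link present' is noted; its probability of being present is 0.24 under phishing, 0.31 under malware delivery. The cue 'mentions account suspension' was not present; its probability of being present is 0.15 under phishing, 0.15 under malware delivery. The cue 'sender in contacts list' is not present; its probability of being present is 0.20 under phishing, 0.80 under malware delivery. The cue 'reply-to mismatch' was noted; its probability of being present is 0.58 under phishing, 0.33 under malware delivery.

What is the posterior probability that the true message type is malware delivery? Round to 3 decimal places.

0.043

For each hypothesis, the unnormalized posterior weight is prior × product of the cue likelihoods (using 1 − P(present | H) for each absent cue):
  phishing: 0.803 × 0.24 × (1 − 0.15) × (1 − 0.20) × 0.58 = 0.076009
  malware delivery: 0.197 × 0.31 × (1 − 0.15) × (1 − 0.80) × 0.33 = 0.003426
Normalizing constant Z = 0.076009 + 0.003426 = 0.079435.
P(malware delivery | evidence) = 0.003426 / 0.079435 ≈ 0.043.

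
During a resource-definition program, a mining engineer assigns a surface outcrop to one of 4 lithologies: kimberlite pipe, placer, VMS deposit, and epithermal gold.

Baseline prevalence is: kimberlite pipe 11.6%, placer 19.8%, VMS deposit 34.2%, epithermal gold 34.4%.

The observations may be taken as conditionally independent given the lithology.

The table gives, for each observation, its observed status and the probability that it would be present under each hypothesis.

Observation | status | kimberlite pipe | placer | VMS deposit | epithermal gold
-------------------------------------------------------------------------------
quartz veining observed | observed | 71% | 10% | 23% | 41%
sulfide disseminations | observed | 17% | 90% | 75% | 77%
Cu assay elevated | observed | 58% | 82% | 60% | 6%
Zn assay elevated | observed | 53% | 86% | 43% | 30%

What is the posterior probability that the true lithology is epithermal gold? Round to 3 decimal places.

Multiply each prior by the joint likelihood of the evidence pattern:
  kimberlite pipe: 0.116 × 0.71 × 0.17 × 0.58 × 0.53 = 0.004304
  placer: 0.198 × 0.10 × 0.90 × 0.82 × 0.86 = 0.012567
  VMS deposit: 0.342 × 0.23 × 0.75 × 0.60 × 0.43 = 0.015221
  epithermal gold: 0.344 × 0.41 × 0.77 × 0.06 × 0.30 = 0.0019548
Marginal likelihood of the evidence = 0.034046.
P(epithermal gold | evidence) = 0.0019548 / 0.034046 ≈ 0.057.

0.057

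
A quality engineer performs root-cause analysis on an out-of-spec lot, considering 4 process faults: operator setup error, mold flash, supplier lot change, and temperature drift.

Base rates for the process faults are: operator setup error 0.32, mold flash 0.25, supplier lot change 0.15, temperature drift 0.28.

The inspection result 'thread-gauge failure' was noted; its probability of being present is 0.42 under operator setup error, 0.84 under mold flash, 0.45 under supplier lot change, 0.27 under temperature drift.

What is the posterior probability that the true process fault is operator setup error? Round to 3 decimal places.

Multiply each prior by the likelihood of the inspection result:
  operator setup error: 0.32 × 0.42 = 0.1344
  mold flash: 0.25 × 0.84 = 0.21
  supplier lot change: 0.15 × 0.45 = 0.0675
  temperature drift: 0.28 × 0.27 = 0.0756
The unnormalized weights sum to 0.4875.
P(operator setup error | evidence) = 0.1344 / 0.4875 ≈ 0.276.

0.276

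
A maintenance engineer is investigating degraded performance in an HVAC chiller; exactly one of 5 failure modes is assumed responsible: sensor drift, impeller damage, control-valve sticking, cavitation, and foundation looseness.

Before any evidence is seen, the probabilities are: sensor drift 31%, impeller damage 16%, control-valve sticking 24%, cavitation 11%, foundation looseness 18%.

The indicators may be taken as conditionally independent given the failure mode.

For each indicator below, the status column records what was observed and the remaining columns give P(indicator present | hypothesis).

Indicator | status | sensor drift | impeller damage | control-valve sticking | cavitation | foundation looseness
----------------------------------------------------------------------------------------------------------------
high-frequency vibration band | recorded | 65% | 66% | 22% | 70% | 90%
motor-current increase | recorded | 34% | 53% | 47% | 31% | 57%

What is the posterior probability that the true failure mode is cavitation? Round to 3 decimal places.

0.090

Multiply each prior by the joint likelihood of the indicator pattern:
  sensor drift: 0.31 × 0.65 × 0.34 = 0.06851
  impeller damage: 0.16 × 0.66 × 0.53 = 0.055968
  control-valve sticking: 0.24 × 0.22 × 0.47 = 0.024816
  cavitation: 0.11 × 0.70 × 0.31 = 0.02387
  foundation looseness: 0.18 × 0.90 × 0.57 = 0.09234
Marginal likelihood of the evidence = 0.2655.
P(cavitation | evidence) = 0.02387 / 0.2655 ≈ 0.090.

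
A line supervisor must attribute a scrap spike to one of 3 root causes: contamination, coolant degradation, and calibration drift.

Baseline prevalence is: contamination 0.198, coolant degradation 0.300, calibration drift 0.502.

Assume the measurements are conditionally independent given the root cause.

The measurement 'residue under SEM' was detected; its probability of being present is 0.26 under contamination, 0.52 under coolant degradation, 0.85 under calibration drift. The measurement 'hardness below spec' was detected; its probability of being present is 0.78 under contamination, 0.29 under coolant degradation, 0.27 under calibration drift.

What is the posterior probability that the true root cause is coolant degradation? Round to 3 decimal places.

0.226

Multiply each prior by the joint likelihood of the measurement pattern:
  contamination: 0.198 × 0.26 × 0.78 = 0.040154
  coolant degradation: 0.300 × 0.52 × 0.29 = 0.04524
  calibration drift: 0.502 × 0.85 × 0.27 = 0.11521
The unnormalized weights sum to 0.2006.
P(coolant degradation | evidence) = 0.04524 / 0.2006 ≈ 0.226.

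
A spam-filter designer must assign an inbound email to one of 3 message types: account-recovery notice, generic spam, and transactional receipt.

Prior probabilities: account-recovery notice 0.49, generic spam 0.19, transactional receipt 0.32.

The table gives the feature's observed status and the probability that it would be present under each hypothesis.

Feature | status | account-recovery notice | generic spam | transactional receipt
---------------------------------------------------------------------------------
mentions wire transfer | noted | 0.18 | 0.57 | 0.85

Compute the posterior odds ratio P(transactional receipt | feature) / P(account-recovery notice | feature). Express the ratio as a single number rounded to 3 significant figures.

3.08

Posterior odds equal prior odds times the likelihood ratio; only the two competing hypotheses matter.
  transactional receipt: 0.32 × 0.85 = 0.272
  account-recovery notice: 0.49 × 0.18 = 0.0882
Posterior odds = 0.272 / 0.0882 ≈ 3.08.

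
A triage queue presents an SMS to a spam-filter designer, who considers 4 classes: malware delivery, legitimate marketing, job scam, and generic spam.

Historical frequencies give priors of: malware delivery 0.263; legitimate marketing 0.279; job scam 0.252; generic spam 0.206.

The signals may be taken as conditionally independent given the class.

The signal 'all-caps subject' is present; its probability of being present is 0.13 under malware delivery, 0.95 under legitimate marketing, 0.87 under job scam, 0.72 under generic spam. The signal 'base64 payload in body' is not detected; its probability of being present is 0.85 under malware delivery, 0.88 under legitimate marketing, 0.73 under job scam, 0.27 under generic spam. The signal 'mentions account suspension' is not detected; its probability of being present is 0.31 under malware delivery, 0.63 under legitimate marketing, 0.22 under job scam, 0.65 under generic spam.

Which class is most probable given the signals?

By Bayes' rule with conditional independence, the unnormalized weight for each hypothesis is prior × ∏ likelihoods (using 1 − P(present | H) for each absent signal):
  malware delivery: 0.263 × 0.13 × (1 − 0.85) × (1 − 0.31) = 0.0035387
  legitimate marketing: 0.279 × 0.95 × (1 − 0.88) × (1 − 0.63) = 0.011768
  job scam: 0.252 × 0.87 × (1 − 0.73) × (1 − 0.22) = 0.046172
  generic spam: 0.206 × 0.72 × (1 − 0.27) × (1 − 0.65) = 0.037896
Marginal likelihood of the evidence = 0.099375.
P(malware delivery | evidence) ≈ 0.0035387 / 0.099375 ≈ 0.036
P(legitimate marketing | evidence) ≈ 0.011768 / 0.099375 ≈ 0.118
P(job scam | evidence) ≈ 0.046172 / 0.099375 ≈ 0.465
P(generic spam | evidence) ≈ 0.037896 / 0.099375 ≈ 0.381
The largest is 0.465, so job scam is most probable.

job scam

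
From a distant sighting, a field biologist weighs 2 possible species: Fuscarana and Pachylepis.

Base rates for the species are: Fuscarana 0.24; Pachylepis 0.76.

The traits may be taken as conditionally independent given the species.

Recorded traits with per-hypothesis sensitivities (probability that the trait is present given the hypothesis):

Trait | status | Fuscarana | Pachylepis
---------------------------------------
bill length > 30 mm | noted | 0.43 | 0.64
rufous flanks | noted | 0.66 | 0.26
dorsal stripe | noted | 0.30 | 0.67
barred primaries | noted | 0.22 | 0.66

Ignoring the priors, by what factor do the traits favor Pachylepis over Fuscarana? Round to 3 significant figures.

Joint likelihood of the trait pattern under each hypothesis:
  Pachylepis: 0.64 × 0.26 × 0.67 × 0.66 = 0.073582
  Fuscarana: 0.43 × 0.66 × 0.30 × 0.22 = 0.018731
Bayes factor = 0.073582 / 0.018731 ≈ 3.93

3.93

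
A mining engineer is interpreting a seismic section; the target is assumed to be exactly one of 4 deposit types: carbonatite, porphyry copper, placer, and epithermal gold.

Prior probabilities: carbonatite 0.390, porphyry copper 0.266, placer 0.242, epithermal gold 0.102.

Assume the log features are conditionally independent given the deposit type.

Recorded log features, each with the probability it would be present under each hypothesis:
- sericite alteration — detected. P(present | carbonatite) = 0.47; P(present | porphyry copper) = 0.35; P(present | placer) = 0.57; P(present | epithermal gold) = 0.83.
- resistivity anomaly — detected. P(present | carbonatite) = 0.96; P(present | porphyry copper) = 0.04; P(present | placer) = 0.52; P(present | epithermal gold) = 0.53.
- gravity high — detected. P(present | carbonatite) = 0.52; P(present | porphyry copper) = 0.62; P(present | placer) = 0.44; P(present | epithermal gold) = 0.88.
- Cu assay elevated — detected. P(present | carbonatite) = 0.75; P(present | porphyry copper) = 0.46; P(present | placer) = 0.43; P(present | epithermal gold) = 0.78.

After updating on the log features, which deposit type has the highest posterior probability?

carbonatite

By Bayes' rule with conditional independence, the unnormalized weight for each hypothesis is prior × ∏ likelihoods:
  carbonatite: 0.390 × 0.47 × 0.96 × 0.52 × 0.75 = 0.068628
  porphyry copper: 0.266 × 0.35 × 0.04 × 0.62 × 0.46 = 0.0010621
  placer: 0.242 × 0.57 × 0.52 × 0.44 × 0.43 = 0.013571
  epithermal gold: 0.102 × 0.83 × 0.53 × 0.88 × 0.78 = 0.030799
Marginal likelihood of the evidence = 0.11406.
P(carbonatite | evidence) ≈ 0.068628 / 0.11406 ≈ 0.602
P(porphyry copper | evidence) ≈ 0.0010621 / 0.11406 ≈ 0.009
P(placer | evidence) ≈ 0.013571 / 0.11406 ≈ 0.119
P(epithermal gold | evidence) ≈ 0.030799 / 0.11406 ≈ 0.270
The largest is 0.602, so carbonatite is most probable.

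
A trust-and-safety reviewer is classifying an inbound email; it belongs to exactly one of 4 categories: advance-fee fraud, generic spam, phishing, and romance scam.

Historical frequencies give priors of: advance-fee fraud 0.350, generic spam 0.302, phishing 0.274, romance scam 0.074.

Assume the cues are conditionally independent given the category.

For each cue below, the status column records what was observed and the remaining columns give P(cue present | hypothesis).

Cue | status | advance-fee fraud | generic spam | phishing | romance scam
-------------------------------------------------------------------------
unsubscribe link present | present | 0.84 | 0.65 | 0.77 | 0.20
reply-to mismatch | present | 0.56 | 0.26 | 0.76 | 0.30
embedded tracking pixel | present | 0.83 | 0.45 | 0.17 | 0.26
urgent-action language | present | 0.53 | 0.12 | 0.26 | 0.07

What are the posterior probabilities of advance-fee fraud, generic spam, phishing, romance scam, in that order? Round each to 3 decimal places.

Multiply each prior by the joint likelihood of the cue pattern:
  advance-fee fraud: 0.350 × 0.84 × 0.56 × 0.83 × 0.53 = 0.072425
  generic spam: 0.302 × 0.65 × 0.26 × 0.45 × 0.12 = 0.0027561
  phishing: 0.274 × 0.77 × 0.76 × 0.17 × 0.26 = 0.0070872
  romance scam: 0.074 × 0.20 × 0.30 × 0.26 × 0.07 = 8.0808e-05
Normalizing constant Z = 0.072425 + 0.0027561 + 0.0070872 + 8.0808e-05 = 0.082349.
P(advance-fee fraud | evidence) = 0.072425 / 0.082349 ≈ 0.879
P(generic spam | evidence) = 0.0027561 / 0.082349 ≈ 0.033
P(phishing | evidence) = 0.0070872 / 0.082349 ≈ 0.086
P(romance scam | evidence) = 8.0808e-05 / 0.082349 ≈ 0.001

0.879, 0.033, 0.086, 0.001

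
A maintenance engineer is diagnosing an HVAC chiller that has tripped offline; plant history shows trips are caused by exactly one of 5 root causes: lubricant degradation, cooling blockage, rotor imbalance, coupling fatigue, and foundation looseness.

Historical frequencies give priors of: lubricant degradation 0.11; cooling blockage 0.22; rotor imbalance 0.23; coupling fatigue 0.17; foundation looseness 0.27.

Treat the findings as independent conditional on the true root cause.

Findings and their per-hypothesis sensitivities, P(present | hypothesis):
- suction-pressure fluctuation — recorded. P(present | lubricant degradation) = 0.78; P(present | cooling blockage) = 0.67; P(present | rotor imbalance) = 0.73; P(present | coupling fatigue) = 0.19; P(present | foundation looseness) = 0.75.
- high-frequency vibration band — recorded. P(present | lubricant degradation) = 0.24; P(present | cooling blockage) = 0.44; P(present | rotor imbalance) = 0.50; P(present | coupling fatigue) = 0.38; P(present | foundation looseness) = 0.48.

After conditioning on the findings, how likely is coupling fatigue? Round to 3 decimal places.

0.044

By Bayes' rule with conditional independence, the unnormalized weight for each hypothesis is prior × ∏ likelihoods:
  lubricant degradation: 0.11 × 0.78 × 0.24 = 0.020592
  cooling blockage: 0.22 × 0.67 × 0.44 = 0.064856
  rotor imbalance: 0.23 × 0.73 × 0.50 = 0.08395
  coupling fatigue: 0.17 × 0.19 × 0.38 = 0.012274
  foundation looseness: 0.27 × 0.75 × 0.48 = 0.0972
Normalizing constant Z = 0.020592 + 0.064856 + 0.08395 + 0.012274 + 0.0972 = 0.27887.
P(coupling fatigue | evidence) = 0.012274 / 0.27887 ≈ 0.044.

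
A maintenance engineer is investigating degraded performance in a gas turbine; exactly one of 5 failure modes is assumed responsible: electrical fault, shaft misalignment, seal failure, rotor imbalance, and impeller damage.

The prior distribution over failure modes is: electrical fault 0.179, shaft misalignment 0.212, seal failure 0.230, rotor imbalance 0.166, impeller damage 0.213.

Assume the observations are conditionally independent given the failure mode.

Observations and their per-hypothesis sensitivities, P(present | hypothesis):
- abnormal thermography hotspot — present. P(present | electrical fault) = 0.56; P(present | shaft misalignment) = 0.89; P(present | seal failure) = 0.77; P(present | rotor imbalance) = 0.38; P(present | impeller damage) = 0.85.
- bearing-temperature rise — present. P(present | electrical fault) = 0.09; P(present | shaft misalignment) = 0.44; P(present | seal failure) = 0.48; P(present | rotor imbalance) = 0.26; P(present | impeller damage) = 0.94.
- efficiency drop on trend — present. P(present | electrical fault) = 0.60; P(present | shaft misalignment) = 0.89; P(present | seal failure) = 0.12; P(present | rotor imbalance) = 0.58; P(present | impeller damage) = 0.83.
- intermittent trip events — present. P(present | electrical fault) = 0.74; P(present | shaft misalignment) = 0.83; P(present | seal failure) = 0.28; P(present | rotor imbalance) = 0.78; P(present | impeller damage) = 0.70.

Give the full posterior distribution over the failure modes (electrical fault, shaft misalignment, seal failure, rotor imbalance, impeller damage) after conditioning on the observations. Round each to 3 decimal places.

0.023, 0.351, 0.016, 0.043, 0.567

For each hypothesis, the unnormalized posterior weight is prior × product of the observation likelihoods:
  electrical fault: 0.179 × 0.56 × 0.09 × 0.60 × 0.74 = 0.0040056
  shaft misalignment: 0.212 × 0.89 × 0.44 × 0.89 × 0.83 = 0.061326
  seal failure: 0.230 × 0.77 × 0.48 × 0.12 × 0.28 = 0.0028563
  rotor imbalance: 0.166 × 0.38 × 0.26 × 0.58 × 0.78 = 0.0074197
  impeller damage: 0.213 × 0.85 × 0.94 × 0.83 × 0.70 = 0.098879
Normalizing constant Z = 0.0040056 + 0.061326 + 0.0028563 + 0.0074197 + 0.098879 = 0.17449.
P(electrical fault | evidence) = 0.0040056 / 0.17449 ≈ 0.023
P(shaft misalignment | evidence) = 0.061326 / 0.17449 ≈ 0.351
P(seal failure | evidence) = 0.0028563 / 0.17449 ≈ 0.016
P(rotor imbalance | evidence) = 0.0074197 / 0.17449 ≈ 0.043
P(impeller damage | evidence) = 0.098879 / 0.17449 ≈ 0.567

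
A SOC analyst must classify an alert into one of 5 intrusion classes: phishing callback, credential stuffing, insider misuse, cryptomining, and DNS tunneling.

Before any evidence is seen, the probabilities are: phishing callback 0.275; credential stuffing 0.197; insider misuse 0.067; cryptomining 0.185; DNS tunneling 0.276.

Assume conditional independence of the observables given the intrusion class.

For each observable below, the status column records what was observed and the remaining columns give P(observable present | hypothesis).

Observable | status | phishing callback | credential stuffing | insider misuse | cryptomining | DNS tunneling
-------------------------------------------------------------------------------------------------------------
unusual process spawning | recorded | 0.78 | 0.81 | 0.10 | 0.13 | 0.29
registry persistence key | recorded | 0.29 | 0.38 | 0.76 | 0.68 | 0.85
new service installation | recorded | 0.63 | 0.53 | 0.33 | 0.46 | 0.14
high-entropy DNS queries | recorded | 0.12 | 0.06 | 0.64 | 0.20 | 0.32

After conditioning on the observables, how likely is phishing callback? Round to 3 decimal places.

By Bayes' rule with conditional independence, the unnormalized weight for each hypothesis is prior × ∏ likelihoods:
  phishing callback: 0.275 × 0.78 × 0.29 × 0.63 × 0.12 = 0.0047027
  credential stuffing: 0.197 × 0.81 × 0.38 × 0.53 × 0.06 = 0.0019282
  insider misuse: 0.067 × 0.10 × 0.76 × 0.33 × 0.64 = 0.0010754
  cryptomining: 0.185 × 0.13 × 0.68 × 0.46 × 0.20 = 0.0015046
  DNS tunneling: 0.276 × 0.29 × 0.85 × 0.14 × 0.32 = 0.0030479
Normalizing constant Z = 0.0047027 + 0.0019282 + 0.0010754 + 0.0015046 + 0.0030479 = 0.012259.
P(phishing callback | evidence) = 0.0047027 / 0.012259 ≈ 0.384.

0.384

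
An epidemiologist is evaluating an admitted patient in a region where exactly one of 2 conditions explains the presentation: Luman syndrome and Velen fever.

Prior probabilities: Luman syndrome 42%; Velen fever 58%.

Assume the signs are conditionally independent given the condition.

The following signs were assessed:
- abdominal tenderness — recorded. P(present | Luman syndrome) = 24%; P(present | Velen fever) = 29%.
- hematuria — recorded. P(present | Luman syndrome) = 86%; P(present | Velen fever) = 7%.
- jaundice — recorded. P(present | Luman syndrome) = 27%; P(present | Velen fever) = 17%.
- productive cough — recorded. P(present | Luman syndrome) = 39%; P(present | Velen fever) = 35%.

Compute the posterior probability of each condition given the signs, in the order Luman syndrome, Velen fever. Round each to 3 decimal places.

For each hypothesis, the unnormalized posterior weight is prior × product of the sign likelihoods:
  Luman syndrome: 0.42 × 0.24 × 0.86 × 0.27 × 0.39 = 0.0091282
  Velen fever: 0.58 × 0.29 × 0.07 × 0.17 × 0.35 = 0.00070055
Normalizing constant Z = 0.0091282 + 0.00070055 = 0.0098288.
P(Luman syndrome | evidence) = 0.0091282 / 0.0098288 ≈ 0.929
P(Velen fever | evidence) = 0.00070055 / 0.0098288 ≈ 0.071

0.929, 0.071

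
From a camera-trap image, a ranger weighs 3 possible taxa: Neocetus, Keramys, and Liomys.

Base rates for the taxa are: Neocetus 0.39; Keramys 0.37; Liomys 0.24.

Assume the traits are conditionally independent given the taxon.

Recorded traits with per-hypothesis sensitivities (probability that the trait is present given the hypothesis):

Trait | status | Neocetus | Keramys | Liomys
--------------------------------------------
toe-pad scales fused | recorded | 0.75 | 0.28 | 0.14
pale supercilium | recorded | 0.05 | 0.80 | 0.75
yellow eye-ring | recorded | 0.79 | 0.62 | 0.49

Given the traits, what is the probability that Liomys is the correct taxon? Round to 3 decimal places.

Multiply each prior by the joint likelihood of the trait pattern:
  Neocetus: 0.39 × 0.75 × 0.05 × 0.79 = 0.011554
  Keramys: 0.37 × 0.28 × 0.80 × 0.62 = 0.051386
  Liomys: 0.24 × 0.14 × 0.75 × 0.49 = 0.012348
Normalizing constant Z = 0.011554 + 0.051386 + 0.012348 = 0.075287.
P(Liomys | evidence) = 0.012348 / 0.075287 ≈ 0.164.

0.164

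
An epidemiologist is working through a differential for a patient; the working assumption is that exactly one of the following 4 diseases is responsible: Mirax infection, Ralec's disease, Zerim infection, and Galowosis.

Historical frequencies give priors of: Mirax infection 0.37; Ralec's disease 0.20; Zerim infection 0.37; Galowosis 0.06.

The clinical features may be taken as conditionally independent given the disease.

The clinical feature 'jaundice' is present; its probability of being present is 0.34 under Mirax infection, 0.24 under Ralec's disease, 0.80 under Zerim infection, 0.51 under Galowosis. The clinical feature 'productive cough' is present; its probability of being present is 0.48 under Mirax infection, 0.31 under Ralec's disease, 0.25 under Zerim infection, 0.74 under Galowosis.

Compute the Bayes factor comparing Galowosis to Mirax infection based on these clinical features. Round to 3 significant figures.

2.31

The Bayes factor is the ratio of the joint likelihoods of the clinical feature pattern under the two hypotheses.
  Galowosis: 0.51 × 0.74 = 0.3774
  Mirax infection: 0.34 × 0.48 = 0.1632
Bayes factor = 0.3774 / 0.1632 ≈ 2.31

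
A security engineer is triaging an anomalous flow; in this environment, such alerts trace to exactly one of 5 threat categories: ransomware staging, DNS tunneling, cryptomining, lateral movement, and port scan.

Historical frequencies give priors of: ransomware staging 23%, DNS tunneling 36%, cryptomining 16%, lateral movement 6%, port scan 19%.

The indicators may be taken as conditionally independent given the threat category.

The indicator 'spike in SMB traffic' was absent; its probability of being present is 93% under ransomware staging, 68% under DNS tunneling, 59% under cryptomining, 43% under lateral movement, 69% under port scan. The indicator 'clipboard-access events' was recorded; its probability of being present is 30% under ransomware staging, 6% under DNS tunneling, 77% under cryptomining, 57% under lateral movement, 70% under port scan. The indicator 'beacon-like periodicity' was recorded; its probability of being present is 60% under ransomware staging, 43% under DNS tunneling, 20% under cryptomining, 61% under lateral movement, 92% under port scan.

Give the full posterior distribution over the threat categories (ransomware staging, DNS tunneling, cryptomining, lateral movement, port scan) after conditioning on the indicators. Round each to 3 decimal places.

For each hypothesis, the unnormalized posterior weight is prior × product of the indicator likelihoods (using 1 − P(present | H) for each absent indicator):
  ransomware staging: 0.23 × (1 − 0.93) × 0.30 × 0.60 = 0.002898
  DNS tunneling: 0.36 × (1 − 0.68) × 0.06 × 0.43 = 0.0029722
  cryptomining: 0.16 × (1 − 0.59) × 0.77 × 0.20 = 0.010102
  lateral movement: 0.06 × (1 − 0.43) × 0.57 × 0.61 = 0.011891
  port scan: 0.19 × (1 − 0.69) × 0.70 × 0.92 = 0.037932
Marginal likelihood of the evidence = 0.065796.
P(ransomware staging | evidence) = 0.002898 / 0.065796 ≈ 0.044
P(DNS tunneling | evidence) = 0.0029722 / 0.065796 ≈ 0.045
P(cryptomining | evidence) = 0.010102 / 0.065796 ≈ 0.154
P(lateral movement | evidence) = 0.011891 / 0.065796 ≈ 0.181
P(port scan | evidence) = 0.037932 / 0.065796 ≈ 0.577

0.044, 0.045, 0.154, 0.181, 0.577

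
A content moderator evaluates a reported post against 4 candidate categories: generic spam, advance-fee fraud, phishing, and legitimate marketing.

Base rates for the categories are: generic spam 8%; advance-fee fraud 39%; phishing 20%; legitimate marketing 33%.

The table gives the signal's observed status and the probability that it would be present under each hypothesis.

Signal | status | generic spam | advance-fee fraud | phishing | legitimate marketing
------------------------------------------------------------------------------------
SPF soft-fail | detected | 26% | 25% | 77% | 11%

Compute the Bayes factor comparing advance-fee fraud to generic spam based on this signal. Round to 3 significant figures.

0.962

The Bayes factor is the ratio of the two likelihoods.
  advance-fee fraud: 0.25
  generic spam: 0.26
Bayes factor = 0.25 / 0.26 ≈ 0.962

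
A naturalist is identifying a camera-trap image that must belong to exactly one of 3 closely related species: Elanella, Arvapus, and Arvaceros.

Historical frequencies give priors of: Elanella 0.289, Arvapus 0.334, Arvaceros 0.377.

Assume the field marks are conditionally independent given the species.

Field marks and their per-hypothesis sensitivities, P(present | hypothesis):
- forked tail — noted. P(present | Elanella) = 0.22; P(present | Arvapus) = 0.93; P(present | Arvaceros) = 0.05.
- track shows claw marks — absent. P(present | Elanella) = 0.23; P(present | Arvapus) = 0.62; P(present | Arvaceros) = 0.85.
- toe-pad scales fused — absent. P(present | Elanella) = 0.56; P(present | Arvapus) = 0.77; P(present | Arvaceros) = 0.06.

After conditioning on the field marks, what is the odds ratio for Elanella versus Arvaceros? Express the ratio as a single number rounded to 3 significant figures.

The normalizing constant cancels in an odds ratio, so compute prior × likelihood for the two hypotheses only (using 1 − P(present | H) for each absent field mark):
  Elanella: 0.289 × 0.22 × (1 − 0.23) × (1 − 0.56) = 0.021541
  Arvaceros: 0.377 × 0.05 × (1 − 0.85) × (1 − 0.06) = 0.0026579
Odds(Elanella : Arvaceros) = 0.021541 / 0.0026579 ≈ 8.10.

8.10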